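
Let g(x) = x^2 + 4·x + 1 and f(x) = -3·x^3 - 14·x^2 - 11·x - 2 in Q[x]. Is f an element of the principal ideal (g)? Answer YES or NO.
YES

In Q[x] the ideal (g) consists of all multiples of g, so f ∈ (g) iff g | f, i.e. iff the remainder of f on division by g is 0. Divide f by g (g is monic, so eliminate the leading term of the running remainder at each step):
  leading term -3·x^3: subtract (-3·x)·g(x) = -3·x^3 - 12·x^2 - 3·x, leaving -2·x^2 - 8·x - 2
  leading term -2·x^2: subtract (-2)·g(x) = -2·x^2 - 8·x - 2, leaving 0
The remainder is 0, so f(x) = g(x) · h(x) with h(x) = -3·x - 2. Hence g | f, i.e. f ∈ (g).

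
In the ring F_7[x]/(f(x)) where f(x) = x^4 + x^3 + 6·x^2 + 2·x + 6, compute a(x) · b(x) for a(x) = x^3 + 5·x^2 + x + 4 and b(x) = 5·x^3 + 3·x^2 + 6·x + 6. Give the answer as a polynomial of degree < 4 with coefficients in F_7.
a · b ≡ x^3 + x^2 + 2·x + 4 (mod f(x))

Multiply as integer polynomials: a · b = 5·x^6 + 28·x^5 + 26·x^4 + 59·x^3 + 48·x^2 + 30·x + 24. Reducing coefficients mod 7: a · b ≡ 5·x^6 + 5·x^4 + 3·x^3 + 6·x^2 + 2·x + 3. Now divide by f(x) = x^4 + x^3 + 6·x^2 + 2·x + 6 in F_7[x], eliminating the leading term at each step:
  leading term 5·x^6: subtract (5·x^2)·f(x) = 5·x^6 + 5·x^5 + 2·x^4 + 3·x^3 + 2·x^2, leaving 2·x^5 + 3·x^4 + 4·x^2 + 2·x + 3 (coefficients mod 7)
  leading term 2·x^5: subtract (2·x)·f(x) = 2·x^5 + 2·x^4 + 5·x^3 + 4·x^2 + 5·x, leaving x^4 + 2·x^3 + 4·x + 3 (coefficients mod 7)
  leading term x^4: subtract (1)·f(x) = x^4 + x^3 + 6·x^2 + 2·x + 6, leaving x^3 + x^2 + 2·x + 4 (coefficients mod 7)
The degree is now < 4, so this is the remainder. Hence a · b ≡ x^3 + x^2 + 2·x + 4 in F_7[x]/(f).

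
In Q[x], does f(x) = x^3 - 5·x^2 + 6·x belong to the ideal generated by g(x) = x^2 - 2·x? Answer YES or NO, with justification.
In Q[x] the ideal (g) consists of all multiples of g, so f ∈ (g) iff g | f, i.e. iff the remainder of f on division by g is 0. Divide f by g (g is monic, so eliminate the leading term of the running remainder at each step):
  leading term x^3: subtract (x)·g(x) = x^3 - 2·x^2, leaving -3·x^2 + 6·x
  leading term -3·x^2: subtract (-3)·g(x) = -3·x^2 + 6·x, leaving 0
The remainder is 0, so f(x) = g(x) · h(x) with h(x) = x - 3. Hence g | f, i.e. f ∈ (g).

Final answer: YES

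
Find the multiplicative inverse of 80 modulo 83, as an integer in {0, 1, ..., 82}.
80^(−1) ≡ 55 (mod 83)

Apply the extended Euclidean algorithm to (83, 80), tracking rows (r, s, t) with s·83 + t·80 = r. Each division r_prev = q·r_cur + r_new produces the new row as (previous row) − q·(current row):
  row A: (83, 1, 0)   [1·83 + 0·80 = 83]
  row B: (80, 0, 1)   [0·83 + 1·80 = 80]
  83 = 1·80 + 3   → row C = row A − 1·row B = (3, 1, −1)   [check: 1·83 − 1·80 = 3]
  80 = 26·3 + 2   → row D = row B − 26·row C = (2, −26, 27)   [check: −26·83 + 27·80 = 2]
  3 = 1·2 + 1   → row E = row C − 1·row D = (1, 27, −28)   [check: 27·83 − 28·80 = 1]
  2 = 2·1 + 0   → remainder 0, stop. gcd = 1 (last nonzero row E).
The gcd is 1, so 80 is invertible mod 83. The last nonzero row gives 27·83 − 28·80 = 1, so t = −28. So 80^(−1) ≡ −28 ≡ 55 (mod 83). Verify: 80 · 55 = 4400 ≡ 1 (mod 83). ✓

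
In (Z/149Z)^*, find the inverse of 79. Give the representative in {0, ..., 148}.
79^(−1) ≡ 83 (mod 149)

Apply the extended Euclidean algorithm to (149, 79), tracking rows (r, s, t) with s·149 + t·79 = r. Each division r_prev = q·r_cur + r_new produces the new row as (previous row) − q·(current row):
  row A: (149, 1, 0)   [1·149 + 0·79 = 149]
  row B: (79, 0, 1)   [0·149 + 1·79 = 79]
  149 = 1·79 + 70   → row C = row A − 1·row B = (70, 1, −1)   [check: 1·149 − 1·79 = 70]
  79 = 1·70 + 9   → row D = row B − 1·row C = (9, −1, 2)   [check: −1·149 + 2·79 = 9]
  70 = 7·9 + 7   → row E = row C − 7·row D = (7, 8, −15)   [check: 8·149 − 15·79 = 7]
  9 = 1·7 + 2   → row F = row D − 1·row E = (2, −9, 17)   [check: −9·149 + 17·79 = 2]
  7 = 3·2 + 1   → row G = row E − 3·row F = (1, 35, −66)   [check: 35·149 − 66·79 = 1]
  2 = 2·1 + 0   → remainder 0, stop. gcd = 1 (last nonzero row G).
The gcd is 1, so 79 is invertible mod 149. The last nonzero row gives 35·149 − 66·79 = 1, so t = −66. So 79^(−1) ≡ −66 ≡ 83 (mod 149). Verify: 79 · 83 = 6557 ≡ 1 (mod 149). ✓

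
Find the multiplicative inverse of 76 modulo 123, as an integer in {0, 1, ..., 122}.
76^(−1) ≡ 34 (mod 123)

Apply the extended Euclidean algorithm to (123, 76), tracking rows (r, s, t) with s·123 + t·76 = r. Each division r_prev = q·r_cur + r_new produces the new row as (previous row) − q·(current row):
  row A: (123, 1, 0)   [1·123 + 0·76 = 123]
  row B: (76, 0, 1)   [0·123 + 1·76 = 76]
  123 = 1·76 + 47   → row C = row A − 1·row B = (47, 1, −1)   [check: 1·123 − 1·76 = 47]
  76 = 1·47 + 29   → row D = row B − 1·row C = (29, −1, 2)   [check: −1·123 + 2·76 = 29]
  47 = 1·29 + 18   → row E = row C − 1·row D = (18, 2, −3)   [check: 2·123 − 3·76 = 18]
  29 = 1·18 + 11   → row F = row D − 1·row E = (11, −3, 5)   [check: −3·123 + 5·76 = 11]
  18 = 1·11 + 7   → row G = row E − 1·row F = (7, 5, −8)   [check: 5·123 − 8·76 = 7]
  11 = 1·7 + 4   → row H = row F − 1·row G = (4, −8, 13)   [check: −8·123 + 13·76 = 4]
  7 = 1·4 + 3   → row I = row G − 1·row H = (3, 13, −21)   [check: 13·123 − 21·76 = 3]
  4 = 1·3 + 1   → row J = row H − 1·row I = (1, −21, 34)   [check: −21·123 + 34·76 = 1]
  3 = 3·1 + 0   → remainder 0, stop. gcd = 1 (last nonzero row J).
The gcd is 1, so 76 is invertible mod 123. The last nonzero row gives −21·123 + 34·76 = 1, so t = 34. So 76^(−1) ≡ 34 (mod 123). Verify: 76 · 34 = 2584 ≡ 1 (mod 123). ✓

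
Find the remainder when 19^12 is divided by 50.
11

Use repeated squaring. Binary(12) = 1100. Walk through the bits of the exponent 12 left-to-right: at each bit after the leading one, square the running value, then multiply by 19 if the bit is 1 (always reducing mod 50):
  bit 1 = 1 (leading): start with 19.
  bit 2 = 1: square 19^2 = 361 ≡ 11; bit is 1, so multiply 11·19 = 209 ≡ 9 (mod 50).
  bit 3 = 0: square 9^2 = 81 ≡ 31 (mod 50).
  bit 4 = 0: square 31^2 = 961 ≡ 11 (mod 50).
Final value: 19^12 ≡ 11 (mod 50).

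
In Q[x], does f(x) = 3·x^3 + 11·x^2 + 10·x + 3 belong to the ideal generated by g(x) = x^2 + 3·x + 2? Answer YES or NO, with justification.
NO

In Q[x] the ideal (g) consists of all multiples of g, so f ∈ (g) iff g | f, i.e. iff the remainder of f on division by g is 0. Divide f by g (g is monic, so eliminate the leading term of the running remainder at each step):
  leading term 3·x^3: subtract (3·x)·g(x) = 3·x^3 + 9·x^2 + 6·x, leaving 2·x^2 + 4·x + 3
  leading term 2·x^2: subtract (2)·g(x) = 2·x^2 + 6·x + 4, leaving -2·x - 1
The remainder r(x) = -2·x - 1 ≠ 0 (and deg r < deg g), so g ∤ f, i.e. f ∉ (g).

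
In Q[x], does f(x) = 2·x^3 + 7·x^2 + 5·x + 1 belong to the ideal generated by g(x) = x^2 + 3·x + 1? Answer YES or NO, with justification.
YES

In Q[x] the ideal (g) consists of all multiples of g, so f ∈ (g) iff g | f, i.e. iff the remainder of f on division by g is 0. Divide f by g (g is monic, so eliminate the leading term of the running remainder at each step):
  leading term 2·x^3: subtract (2·x)·g(x) = 2·x^3 + 6·x^2 + 2·x, leaving x^2 + 3·x + 1
  leading term x^2: subtract (1)·g(x) = x^2 + 3·x + 1, leaving 0
The remainder is 0, so f(x) = g(x) · h(x) with h(x) = 2·x + 1. Hence g | f, i.e. f ∈ (g).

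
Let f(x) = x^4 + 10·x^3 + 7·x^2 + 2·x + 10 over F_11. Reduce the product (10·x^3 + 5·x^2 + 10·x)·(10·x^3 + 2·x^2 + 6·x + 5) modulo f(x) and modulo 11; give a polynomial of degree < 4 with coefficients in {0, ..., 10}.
Multiply as integer polynomials: a · b = 100·x^6 + 70·x^5 + 170·x^4 + 100·x^3 + 85·x^2 + 50·x. Reducing coefficients mod 11: a · b ≡ x^6 + 4·x^5 + 5·x^4 + x^3 + 8·x^2 + 6·x. Now divide by f(x) = x^4 + 10·x^3 + 7·x^2 + 2·x + 10 in F_11[x], eliminating the leading term at each step:
  leading term x^6: subtract (x^2)·f(x) = x^6 + 10·x^5 + 7·x^4 + 2·x^3 + 10·x^2, leaving 5·x^5 + 9·x^4 + 10·x^3 + 9·x^2 + 6·x (coefficients mod 11)
  leading term 5·x^5: subtract (5·x)·f(x) = 5·x^5 + 6·x^4 + 2·x^3 + 10·x^2 + 6·x, leaving 3·x^4 + 8·x^3 + 10·x^2 (coefficients mod 11)
  leading term 3·x^4: subtract (3)·f(x) = 3·x^4 + 8·x^3 + 10·x^2 + 6·x + 8, leaving 5·x + 3 (coefficients mod 11)
The degree is now < 4, so this is the remainder. Hence a · b ≡ 5·x + 3 in F_11[x]/(f).

Final answer: a · b ≡ 5·x + 3 (mod f(x))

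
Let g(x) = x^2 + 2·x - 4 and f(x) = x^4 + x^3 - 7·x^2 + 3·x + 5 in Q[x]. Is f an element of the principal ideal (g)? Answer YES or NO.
In Q[x] the ideal (g) consists of all multiples of g, so f ∈ (g) iff g | f, i.e. iff the remainder of f on division by g is 0. Divide f by g (g is monic, so eliminate the leading term of the running remainder at each step):
  leading term x^4: subtract (x^2)·g(x) = x^4 + 2·x^3 - 4·x^2, leaving -x^3 - 3·x^2 + 3·x + 5
  leading term -x^3: subtract (-x)·g(x) = -x^3 - 2·x^2 + 4·x, leaving -x^2 - x + 5
  leading term -x^2: subtract (-1)·g(x) = -x^2 - 2·x + 4, leaving x + 1
The remainder r(x) = x + 1 ≠ 0 (and deg r < deg g), so g ∤ f, i.e. f ∉ (g).

Final answer: NO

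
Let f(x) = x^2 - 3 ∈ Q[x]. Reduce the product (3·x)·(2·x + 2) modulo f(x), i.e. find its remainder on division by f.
First multiply in Q[x] without reducing: a · b = 6·x^2 + 6·x. Now divide by f(x) = x^2 - 3, eliminating the leading term at each step:
  leading term 6·x^2: subtract (6)·f(x) = 6·x^2 - 18, leaving 6·x + 18
The degree is now < 2, so this is the remainder. Hence a · b ≡ 6·x + 18 in Q[x]/(f).

Final answer: a · b ≡ 6·x + 18 (mod f(x))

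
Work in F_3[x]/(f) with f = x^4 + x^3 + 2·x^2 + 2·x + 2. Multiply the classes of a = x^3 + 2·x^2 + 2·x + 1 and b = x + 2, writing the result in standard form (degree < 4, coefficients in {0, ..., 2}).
Multiply as integer polynomials: a · b = x^4 + 4·x^3 + 6·x^2 + 5·x + 2. Reducing coefficients mod 3: a · b ≡ x^4 + x^3 + 2·x + 2. Now divide by f(x) = x^4 + x^3 + 2·x^2 + 2·x + 2 in F_3[x], eliminating the leading term at each step:
  leading term x^4: subtract (1)·f(x) = x^4 + x^3 + 2·x^2 + 2·x + 2, leaving x^2 (coefficients mod 3)
The degree is now < 4, so this is the remainder. Hence a · b ≡ x^2 in F_3[x]/(f).

Final answer: a · b ≡ x^2 (mod f(x))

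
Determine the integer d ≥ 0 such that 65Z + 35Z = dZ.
In the PID Z, (a, b) is generated by gcd(a, b). Compute gcd(65, 35) with the extended Euclidean algorithm, tracking rows (r, s, t) with s·65 + t·35 = r:
  row A: (65, 1, 0)   [1·65 + 0·35 = 65]
  row B: (35, 0, 1)   [0·65 + 1·35 = 35]
  65 = 1·35 + 30   → row C = row A − 1·row B = (30, 1, −1)   [check: 1·65 − 1·35 = 30]
  35 = 1·30 + 5   → row D = row B − 1·row C = (5, −1, 2)   [check: −1·65 + 2·35 = 5]
  30 = 6·5 + 0   → remainder 0, stop. gcd = 5 (last nonzero row D).
So gcd(65, 35) = 5, with Bézout identity −1·65 + 2·35 = 5. Containment (⊇): the Bézout identity exhibits 5 as an element of (65, 35), giving (5) ⊆ (65, 35). Containment (⊆): since 5 | 65 and 5 | 35 (65 = 5·13, 35 = 5·7), every Z-linear combination of 65 and 35 is divisible by 5, so (65, 35) ⊆ (5). Therefore (65, 35) = (5), d = 5.

Final answer: (65, 35) = (5); d = 5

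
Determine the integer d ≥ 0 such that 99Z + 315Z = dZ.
(99, 315) = (9); d = 9

In the PID Z, (a, b) is generated by gcd(a, b). Compute gcd(315, 99) with the extended Euclidean algorithm, tracking rows (r, s, t) with s·315 + t·99 = r:
  row A: (315, 1, 0)   [1·315 + 0·99 = 315]
  row B: (99, 0, 1)   [0·315 + 1·99 = 99]
  315 = 3·99 + 18   → row C = row A − 3·row B = (18, 1, −3)   [check: 1·315 − 3·99 = 18]
  99 = 5·18 + 9   → row D = row B − 5·row C = (9, −5, 16)   [check: −5·315 + 16·99 = 9]
  18 = 2·9 + 0   → remainder 0, stop. gcd = 9 (last nonzero row D).
So gcd(99, 315) = 9, with Bézout identity −5·315 + 16·99 = 9. Containment (⊇): the Bézout identity exhibits 9 as an element of (99, 315), giving (9) ⊆ (99, 315). Containment (⊆): since 9 | 99 and 9 | 315 (99 = 9·11, 315 = 9·35), every Z-linear combination of 99 and 315 is divisible by 9, so (99, 315) ⊆ (9). Therefore (99, 315) = (9), d = 9.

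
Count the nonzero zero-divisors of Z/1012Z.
Z/1012Z has 571 nonzero zero-divisors

In Z/1012Z each nonzero element is either a unit (gcd with 1012 is 1) or a zero-divisor (gcd > 1). The number of units is φ(1012): factorise 1012 = 2^2 · 11 · 23, so φ(1012) = (2^2 − 2^1) · (11 − 1) · (23 − 1) = 2 · 10 · 22 = 440. The nonzero elements number 1012 − 1 = 1011. Hence the nonzero zero-divisors number 1011 − 440 = 571.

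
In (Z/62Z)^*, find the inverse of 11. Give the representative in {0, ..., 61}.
11^(−1) ≡ 17 (mod 62)

Apply the extended Euclidean algorithm to (62, 11), tracking rows (r, s, t) with s·62 + t·11 = r. Each division r_prev = q·r_cur + r_new produces the new row as (previous row) − q·(current row):
  row A: (62, 1, 0)   [1·62 + 0·11 = 62]
  row B: (11, 0, 1)   [0·62 + 1·11 = 11]
  62 = 5·11 + 7   → row C = row A − 5·row B = (7, 1, −5)   [check: 1·62 − 5·11 = 7]
  11 = 1·7 + 4   → row D = row B − 1·row C = (4, −1, 6)   [check: −1·62 + 6·11 = 4]
  7 = 1·4 + 3   → row E = row C − 1·row D = (3, 2, −11)   [check: 2·62 − 11·11 = 3]
  4 = 1·3 + 1   → row F = row D − 1·row E = (1, −3, 17)   [check: −3·62 + 17·11 = 1]
  3 = 3·1 + 0   → remainder 0, stop. gcd = 1 (last nonzero row F).
The gcd is 1, so 11 is invertible mod 62. The last nonzero row gives −3·62 + 17·11 = 1, so t = 17. So 11^(−1) ≡ 17 (mod 62). Verify: 11 · 17 = 187 ≡ 1 (mod 62). ✓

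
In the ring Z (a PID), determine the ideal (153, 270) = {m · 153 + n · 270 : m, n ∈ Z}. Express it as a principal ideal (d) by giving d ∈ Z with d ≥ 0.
In the PID Z, (a, b) is generated by gcd(a, b). Compute gcd(270, 153) with the extended Euclidean algorithm, tracking rows (r, s, t) with s·270 + t·153 = r:
  row A: (270, 1, 0)   [1·270 + 0·153 = 270]
  row B: (153, 0, 1)   [0·270 + 1·153 = 153]
  270 = 1·153 + 117   → row C = row A − 1·row B = (117, 1, −1)   [check: 1·270 − 1·153 = 117]
  153 = 1·117 + 36   → row D = row B − 1·row C = (36, −1, 2)   [check: −1·270 + 2·153 = 36]
  117 = 3·36 + 9   → row E = row C − 3·row D = (9, 4, −7)   [check: 4·270 − 7·153 = 9]
  36 = 4·9 + 0   → remainder 0, stop. gcd = 9 (last nonzero row E).
So gcd(153, 270) = 9, with Bézout identity 4·270 − 7·153 = 9. Containment (⊇): the Bézout identity exhibits 9 as an element of (153, 270), giving (9) ⊆ (153, 270). Containment (⊆): since 9 | 153 and 9 | 270 (153 = 9·17, 270 = 9·30), every Z-linear combination of 153 and 270 is divisible by 9, so (153, 270) ⊆ (9). Therefore (153, 270) = (9), d = 9.

Final answer: (153, 270) = (9); d = 9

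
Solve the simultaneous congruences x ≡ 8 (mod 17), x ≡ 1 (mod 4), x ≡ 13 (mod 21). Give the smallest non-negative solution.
The moduli 17, 4, 21 are pairwise coprime, so by the CRT there is a unique solution mod 17·4·21 = 1428.
Solve by successive substitution. Start with x ≡ 8 (mod 17).
  Combine with x ≡ 1 (mod 4): write x = 8 + 17·t and require 8 + 17·t ≡ 1 (mod 4), i.e. 17·t ≡ 1 − 8 ≡ 1 (mod 4). Since 17^(−1) ≡ 1 (mod 4) (17 ≡ 1 (mod 4)), t ≡ 1·1 ≡ 1 (mod 4). So x ≡ 8 + 17·1 = 25 (mod 68).
  Combine with x ≡ 13 (mod 21): write x = 25 + 68·t and require 25 + 68·t ≡ 13 (mod 21), i.e. 68·t ≡ 13 − 25 ≡ 9 (mod 21). Since 68^(−1) ≡ 17 (mod 21) (68 ≡ 5 (mod 21)), t ≡ 17·9 ≡ 6 (mod 21). So x ≡ 25 + 68·6 = 433 (mod 1428).
Unique solution in [0, 1428): x = 433.

Final answer: x ≡ 433 (mod 1428); the representative in [0, 1428) is 433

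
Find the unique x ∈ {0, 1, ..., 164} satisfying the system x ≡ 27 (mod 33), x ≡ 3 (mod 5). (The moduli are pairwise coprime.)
x ≡ 93 (mod 165); the representative in [0, 165) is 93

The moduli 33, 5 are pairwise coprime, so by the CRT there is a unique solution mod 33·5 = 165.
Solve by successive substitution. Start with x ≡ 27 (mod 33).
  Combine with x ≡ 3 (mod 5): write x = 27 + 33·t and require 27 + 33·t ≡ 3 (mod 5), i.e. 33·t ≡ 3 − 27 ≡ 1 (mod 5). Since 33^(−1) ≡ 2 (mod 5) (33 ≡ 3 (mod 5)), t ≡ 2·1 ≡ 2 (mod 5). So x ≡ 27 + 33·2 = 93 (mod 165).
Unique solution in [0, 165): x = 93.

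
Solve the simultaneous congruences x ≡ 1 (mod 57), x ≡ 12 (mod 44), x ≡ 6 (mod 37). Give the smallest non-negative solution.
The moduli 57, 44, 37 are pairwise coprime, so by the CRT there is a unique solution mod 57·44·37 = 92796.
Solve by successive substitution. Start with x ≡ 1 (mod 57).
  Combine with x ≡ 12 (mod 44): write x = 1 + 57·t and require 1 + 57·t ≡ 12 (mod 44), i.e. 57·t ≡ 12 − 1 ≡ 11 (mod 44). Since 57^(−1) ≡ 17 (mod 44) (57 ≡ 13 (mod 44)), t ≡ 17·11 ≡ 11 (mod 44). So x ≡ 1 + 57·11 = 628 (mod 2508).
  Combine with x ≡ 6 (mod 37): write x = 628 + 2508·t and require 628 + 2508·t ≡ 6 (mod 37), i.e. 2508·t ≡ 6 − 628 ≡ 7 (mod 37). Since 2508^(−1) ≡ 23 (mod 37) (2508 ≡ 29 (mod 37)), t ≡ 23·7 ≡ 13 (mod 37). So x ≡ 628 + 2508·13 = 33232 (mod 92796).
Unique solution in [0, 92796): x = 33232.

Final answer: x ≡ 33232 (mod 92796); the representative in [0, 92796) is 33232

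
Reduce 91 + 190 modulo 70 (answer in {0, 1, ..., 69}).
1

Reduce the summands first: 91 ≡ 21, 190 ≡ 50 (mod 70), so 91 + 190 ≡ 21 + 50 (mod 70). 21 + 50 = 71; 71 = 1·70 + 1, so (91 + 190) mod 70 = 1.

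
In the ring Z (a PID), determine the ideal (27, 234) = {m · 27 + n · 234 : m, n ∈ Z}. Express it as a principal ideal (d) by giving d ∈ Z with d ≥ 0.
(27, 234) = (9); d = 9

In the PID Z, (a, b) is generated by gcd(a, b). Compute gcd(234, 27) with the extended Euclidean algorithm, tracking rows (r, s, t) with s·234 + t·27 = r:
  row A: (234, 1, 0)   [1·234 + 0·27 = 234]
  row B: (27, 0, 1)   [0·234 + 1·27 = 27]
  234 = 8·27 + 18   → row C = row A − 8·row B = (18, 1, −8)   [check: 1·234 − 8·27 = 18]
  27 = 1·18 + 9   → row D = row B − 1·row C = (9, −1, 9)   [check: −1·234 + 9·27 = 9]
  18 = 2·9 + 0   → remainder 0, stop. gcd = 9 (last nonzero row D).
So gcd(27, 234) = 9, with Bézout identity −1·234 + 9·27 = 9. Containment (⊇): the Bézout identity exhibits 9 as an element of (27, 234), giving (9) ⊆ (27, 234). Containment (⊆): since 9 | 27 and 9 | 234 (27 = 9·3, 234 = 9·26), every Z-linear combination of 27 and 234 is divisible by 9, so (27, 234) ⊆ (9). Therefore (27, 234) = (9), d = 9.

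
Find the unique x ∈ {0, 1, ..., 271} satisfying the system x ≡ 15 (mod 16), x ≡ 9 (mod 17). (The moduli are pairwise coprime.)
The moduli 16, 17 are pairwise coprime, so by the CRT there is a unique solution mod 16·17 = 272.
Solve by successive substitution. Start with x ≡ 15 (mod 16).
  Combine with x ≡ 9 (mod 17): write x = 15 + 16·t and require 15 + 16·t ≡ 9 (mod 17), i.e. 16·t ≡ 9 − 15 ≡ 11 (mod 17). Since 16^(−1) ≡ 16 (mod 17), t ≡ 16·11 ≡ 6 (mod 17). So x ≡ 15 + 16·6 = 111 (mod 272).
Unique solution in [0, 272): x = 111.

Final answer: x ≡ 111 (mod 272); the representative in [0, 272) is 111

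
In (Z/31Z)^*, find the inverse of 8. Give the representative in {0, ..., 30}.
8^(−1) ≡ 4 (mod 31)

Apply the extended Euclidean algorithm to (31, 8), tracking rows (r, s, t) with s·31 + t·8 = r. Each division r_prev = q·r_cur + r_new produces the new row as (previous row) − q·(current row):
  row A: (31, 1, 0)   [1·31 + 0·8 = 31]
  row B: (8, 0, 1)   [0·31 + 1·8 = 8]
  31 = 3·8 + 7   → row C = row A − 3·row B = (7, 1, −3)   [check: 1·31 − 3·8 = 7]
  8 = 1·7 + 1   → row D = row B − 1·row C = (1, −1, 4)   [check: −1·31 + 4·8 = 1]
  7 = 7·1 + 0   → remainder 0, stop. gcd = 1 (last nonzero row D).
The gcd is 1, so 8 is invertible mod 31. The last nonzero row gives −1·31 + 4·8 = 1, so t = 4. So 8^(−1) ≡ 4 (mod 31). Verify: 8 · 4 = 32 ≡ 1 (mod 31). ✓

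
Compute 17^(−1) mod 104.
Apply the extended Euclidean algorithm to (104, 17), tracking rows (r, s, t) with s·104 + t·17 = r. Each division r_prev = q·r_cur + r_new produces the new row as (previous row) − q·(current row):
  row A: (104, 1, 0)   [1·104 + 0·17 = 104]
  row B: (17, 0, 1)   [0·104 + 1·17 = 17]
  104 = 6·17 + 2   → row C = row A − 6·row B = (2, 1, −6)   [check: 1·104 − 6·17 = 2]
  17 = 8·2 + 1   → row D = row B − 8·row C = (1, −8, 49)   [check: −8·104 + 49·17 = 1]
  2 = 2·1 + 0   → remainder 0, stop. gcd = 1 (last nonzero row D).
The gcd is 1, so 17 is invertible mod 104. The last nonzero row gives −8·104 + 49·17 = 1, so t = 49. So 17^(−1) ≡ 49 (mod 104). Verify: 17 · 49 = 833 ≡ 1 (mod 104). ✓

Final answer: 17^(−1) ≡ 49 (mod 104)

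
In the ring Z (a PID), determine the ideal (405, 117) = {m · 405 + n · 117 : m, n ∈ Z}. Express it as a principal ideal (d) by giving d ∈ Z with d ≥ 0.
In the PID Z, (a, b) is generated by gcd(a, b). Compute gcd(405, 117) with the extended Euclidean algorithm, tracking rows (r, s, t) with s·405 + t·117 = r:
  row A: (405, 1, 0)   [1·405 + 0·117 = 405]
  row B: (117, 0, 1)   [0·405 + 1·117 = 117]
  405 = 3·117 + 54   → row C = row A − 3·row B = (54, 1, −3)   [check: 1·405 − 3·117 = 54]
  117 = 2·54 + 9   → row D = row B − 2·row C = (9, −2, 7)   [check: −2·405 + 7·117 = 9]
  54 = 6·9 + 0   → remainder 0, stop. gcd = 9 (last nonzero row D).
So gcd(405, 117) = 9, with Bézout identity −2·405 + 7·117 = 9. Containment (⊇): the Bézout identity exhibits 9 as an element of (405, 117), giving (9) ⊆ (405, 117). Containment (⊆): since 9 | 405 and 9 | 117 (405 = 9·45, 117 = 9·13), every Z-linear combination of 405 and 117 is divisible by 9, so (405, 117) ⊆ (9). Therefore (405, 117) = (9), d = 9.

Final answer: (405, 117) = (9); d = 9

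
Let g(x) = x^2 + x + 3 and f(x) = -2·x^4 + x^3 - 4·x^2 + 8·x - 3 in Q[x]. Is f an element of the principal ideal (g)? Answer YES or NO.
In Q[x] the ideal (g) consists of all multiples of g, so f ∈ (g) iff g | f, i.e. iff the remainder of f on division by g is 0. Divide f by g (g is monic, so eliminate the leading term of the running remainder at each step):
  leading term -2·x^4: subtract (-2·x^2)·g(x) = -2·x^4 - 2·x^3 - 6·x^2, leaving 3·x^3 + 2·x^2 + 8·x - 3
  leading term 3·x^3: subtract (3·x)·g(x) = 3·x^3 + 3·x^2 + 9·x, leaving -x^2 - x - 3
  leading term -x^2: subtract (-1)·g(x) = -x^2 - x - 3, leaving 0
The remainder is 0, so f(x) = g(x) · h(x) with h(x) = -2·x^2 + 3·x - 1. Hence g | f, i.e. f ∈ (g).

Final answer: YES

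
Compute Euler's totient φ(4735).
φ(4735) = 3784

φ is multiplicative, with φ(p^e) = p^e − p^(e−1). Factorise 4735 = 5 · 947. Then
  φ(4735) = (5 − 1) · (947 − 1) = 4 · 946 = 3784.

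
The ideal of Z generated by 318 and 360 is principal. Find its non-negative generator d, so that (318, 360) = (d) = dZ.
In the PID Z, (a, b) is generated by gcd(a, b). Compute gcd(360, 318) with the extended Euclidean algorithm, tracking rows (r, s, t) with s·360 + t·318 = r:
  row A: (360, 1, 0)   [1·360 + 0·318 = 360]
  row B: (318, 0, 1)   [0·360 + 1·318 = 318]
  360 = 1·318 + 42   → row C = row A − 1·row B = (42, 1, −1)   [check: 1·360 − 1·318 = 42]
  318 = 7·42 + 24   → row D = row B − 7·row C = (24, −7, 8)   [check: −7·360 + 8·318 = 24]
  42 = 1·24 + 18   → row E = row C − 1·row D = (18, 8, −9)   [check: 8·360 − 9·318 = 18]
  24 = 1·18 + 6   → row F = row D − 1·row E = (6, −15, 17)   [check: −15·360 + 17·318 = 6]
  18 = 3·6 + 0   → remainder 0, stop. gcd = 6 (last nonzero row F).
So gcd(318, 360) = 6, with Bézout identity −15·360 + 17·318 = 6. Containment (⊇): the Bézout identity exhibits 6 as an element of (318, 360), giving (6) ⊆ (318, 360). Containment (⊆): since 6 | 318 and 6 | 360 (318 = 6·53, 360 = 6·60), every Z-linear combination of 318 and 360 is divisible by 6, so (318, 360) ⊆ (6). Therefore (318, 360) = (6), d = 6.

Final answer: (318, 360) = (6); d = 6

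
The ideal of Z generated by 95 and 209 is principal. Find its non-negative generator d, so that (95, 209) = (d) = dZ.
In the PID Z, (a, b) is generated by gcd(a, b). Compute gcd(209, 95) with the extended Euclidean algorithm, tracking rows (r, s, t) with s·209 + t·95 = r:
  row A: (209, 1, 0)   [1·209 + 0·95 = 209]
  row B: (95, 0, 1)   [0·209 + 1·95 = 95]
  209 = 2·95 + 19   → row C = row A − 2·row B = (19, 1, −2)   [check: 1·209 − 2·95 = 19]
  95 = 5·19 + 0   → remainder 0, stop. gcd = 19 (last nonzero row C).
So gcd(95, 209) = 19, with Bézout identity 1·209 − 2·95 = 19. Containment (⊇): the Bézout identity exhibits 19 as an element of (95, 209), giving (19) ⊆ (95, 209). Containment (⊆): since 19 | 95 and 19 | 209 (95 = 19·5, 209 = 19·11), every Z-linear combination of 95 and 209 is divisible by 19, so (95, 209) ⊆ (19). Therefore (95, 209) = (19), d = 19.

Final answer: (95, 209) = (19); d = 19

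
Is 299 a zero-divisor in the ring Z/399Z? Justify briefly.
gcd(299, 399) = 1, so 299 is a unit in Z/399Z (it has a multiplicative inverse). A unit cannot be a zero-divisor: if 299·b ≡ 0 then multiplying both sides by 299^(−1) gives b ≡ 0. So 299 is not a zero-divisor.

Final answer: NO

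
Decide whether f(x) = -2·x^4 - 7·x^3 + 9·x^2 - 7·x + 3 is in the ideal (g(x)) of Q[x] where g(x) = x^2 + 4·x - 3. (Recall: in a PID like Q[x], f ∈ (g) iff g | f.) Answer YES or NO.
YES

In Q[x] the ideal (g) consists of all multiples of g, so f ∈ (g) iff g | f, i.e. iff the remainder of f on division by g is 0. Divide f by g (g is monic, so eliminate the leading term of the running remainder at each step):
  leading term -2·x^4: subtract (-2·x^2)·g(x) = -2·x^4 - 8·x^3 + 6·x^2, leaving x^3 + 3·x^2 - 7·x + 3
  leading term x^3: subtract (x)·g(x) = x^3 + 4·x^2 - 3·x, leaving -x^2 - 4·x + 3
  leading term -x^2: subtract (-1)·g(x) = -x^2 - 4·x + 3, leaving 0
The remainder is 0, so f(x) = g(x) · h(x) with h(x) = -2·x^2 + x - 1. Hence g | f, i.e. f ∈ (g).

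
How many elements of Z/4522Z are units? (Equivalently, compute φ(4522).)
An element a ∈ Z/4522Z is a unit iff gcd(a, 4522) = 1, so the number of units is φ(4522). φ is multiplicative, with φ(p^e) = p^e − p^(e−1). Factorise 4522 = 2 · 7 · 17 · 19. Then
  φ(4522) = (2 − 1) · (7 − 1) · (17 − 1) · (19 − 1) = 1 · 6 · 16 · 18 = 1728.

Final answer: Z/4522Z has φ(4522) = 1728 units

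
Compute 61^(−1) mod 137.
Apply the extended Euclidean algorithm to (137, 61), tracking rows (r, s, t) with s·137 + t·61 = r. Each division r_prev = q·r_cur + r_new produces the new row as (previous row) − q·(current row):
  row A: (137, 1, 0)   [1·137 + 0·61 = 137]
  row B: (61, 0, 1)   [0·137 + 1·61 = 61]
  137 = 2·61 + 15   → row C = row A − 2·row B = (15, 1, −2)   [check: 1·137 − 2·61 = 15]
  61 = 4·15 + 1   → row D = row B − 4·row C = (1, −4, 9)   [check: −4·137 + 9·61 = 1]
  15 = 15·1 + 0   → remainder 0, stop. gcd = 1 (last nonzero row D).
The gcd is 1, so 61 is invertible mod 137. The last nonzero row gives −4·137 + 9·61 = 1, so t = 9. So 61^(−1) ≡ 9 (mod 137). Verify: 61 · 9 = 549 ≡ 1 (mod 137). ✓

Final answer: 61^(−1) ≡ 9 (mod 137)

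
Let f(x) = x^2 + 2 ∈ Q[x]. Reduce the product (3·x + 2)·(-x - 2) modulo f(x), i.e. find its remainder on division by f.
a · b ≡ 2 - 8·x (mod f(x))

First multiply in Q[x] without reducing: a · b = -3·x^2 - 8·x - 4. Now divide by f(x) = x^2 + 2, eliminating the leading term at each step:
  leading term -3·x^2: subtract (-3)·f(x) = -3·x^2 - 6, leaving 2 - 8·x
The degree is now < 2, so this is the remainder. Hence a · b ≡ 2 - 8·x in Q[x]/(f).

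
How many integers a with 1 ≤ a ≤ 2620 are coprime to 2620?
1040

The number of a ∈ {1, ..., 2620} with gcd(a, 2620) = 1 is by definition Euler's totient φ(2620). φ is multiplicative, with φ(p^e) = p^e − p^(e−1). Factorise 2620 = 2^2 · 5 · 131. Then
  φ(2620) = (2^2 − 2^1) · (5 − 1) · (131 − 1) = 2 · 4 · 130 = 1040.
So there are 1040 such integers.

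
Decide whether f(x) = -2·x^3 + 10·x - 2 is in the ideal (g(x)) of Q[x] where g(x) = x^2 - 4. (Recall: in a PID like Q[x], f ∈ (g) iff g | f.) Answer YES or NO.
In Q[x] the ideal (g) consists of all multiples of g, so f ∈ (g) iff g | f, i.e. iff the remainder of f on division by g is 0. Divide f by g (g is monic, so eliminate the leading term of the running remainder at each step):
  leading term -2·x^3: subtract (-2·x)·g(x) = -2·x^3 + 8·x, leaving 2·x - 2
The remainder r(x) = 2·x - 2 ≠ 0 (and deg r < deg g), so g ∤ f, i.e. f ∉ (g).

Final answer: NO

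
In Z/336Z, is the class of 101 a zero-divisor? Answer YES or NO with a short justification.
NO

gcd(101, 336) = 1, so 101 is a unit in Z/336Z (it has a multiplicative inverse). A unit cannot be a zero-divisor: if 101·b ≡ 0 then multiplying both sides by 101^(−1) gives b ≡ 0. So 101 is not a zero-divisor.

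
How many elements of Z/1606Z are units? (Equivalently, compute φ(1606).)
An element a ∈ Z/1606Z is a unit iff gcd(a, 1606) = 1, so the number of units is φ(1606). φ is multiplicative, with φ(p^e) = p^e − p^(e−1). Factorise 1606 = 2 · 11 · 73. Then
  φ(1606) = (2 − 1) · (11 − 1) · (73 − 1) = 1 · 10 · 72 = 720.

Final answer: Z/1606Z has φ(1606) = 720 units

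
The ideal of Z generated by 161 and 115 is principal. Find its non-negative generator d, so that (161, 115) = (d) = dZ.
In the PID Z, (a, b) is generated by gcd(a, b). Compute gcd(161, 115) with the extended Euclidean algorithm, tracking rows (r, s, t) with s·161 + t·115 = r:
  row A: (161, 1, 0)   [1·161 + 0·115 = 161]
  row B: (115, 0, 1)   [0·161 + 1·115 = 115]
  161 = 1·115 + 46   → row C = row A − 1·row B = (46, 1, −1)   [check: 1·161 − 1·115 = 46]
  115 = 2·46 + 23   → row D = row B − 2·row C = (23, −2, 3)   [check: −2·161 + 3·115 = 23]
  46 = 2·23 + 0   → remainder 0, stop. gcd = 23 (last nonzero row D).
So gcd(161, 115) = 23, with Bézout identity −2·161 + 3·115 = 23. Containment (⊇): the Bézout identity exhibits 23 as an element of (161, 115), giving (23) ⊆ (161, 115). Containment (⊆): since 23 | 161 and 23 | 115 (161 = 23·7, 115 = 23·5), every Z-linear combination of 161 and 115 is divisible by 23, so (161, 115) ⊆ (23). Therefore (161, 115) = (23), d = 23.

Final answer: (161, 115) = (23); d = 23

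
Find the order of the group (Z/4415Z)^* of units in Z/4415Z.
|(Z/4415Z)^*| = 3528

(Z/4415Z)^* consists of the classes a with gcd(a, 4415) = 1, so its order is φ(4415). φ is multiplicative, with φ(p^e) = p^e − p^(e−1). Factorise 4415 = 5 · 883. Then
  φ(4415) = (5 − 1) · (883 − 1) = 4 · 882 = 3528.
Thus |(Z/4415Z)^*| = 3528.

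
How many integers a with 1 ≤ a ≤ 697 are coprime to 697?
640

The number of a ∈ {1, ..., 697} with gcd(a, 697) = 1 is by definition Euler's totient φ(697). φ is multiplicative, with φ(p^e) = p^e − p^(e−1). Factorise 697 = 17 · 41. Then
  φ(697) = (17 − 1) · (41 − 1) = 16 · 40 = 640.
So there are 640 such integers.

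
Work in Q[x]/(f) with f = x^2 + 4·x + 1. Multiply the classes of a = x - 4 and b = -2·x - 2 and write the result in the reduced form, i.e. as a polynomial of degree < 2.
First multiply in Q[x] without reducing: a · b = -2·x^2 + 6·x + 8. Now divide by f(x) = x^2 + 4·x + 1, eliminating the leading term at each step:
  leading term -2·x^2: subtract (-2)·f(x) = -2·x^2 - 8·x - 2, leaving 14·x + 10
The degree is now < 2, so this is the remainder. Hence a · b ≡ 14·x + 10 in Q[x]/(f).

Final answer: a · b ≡ 14·x + 10 (mod f(x))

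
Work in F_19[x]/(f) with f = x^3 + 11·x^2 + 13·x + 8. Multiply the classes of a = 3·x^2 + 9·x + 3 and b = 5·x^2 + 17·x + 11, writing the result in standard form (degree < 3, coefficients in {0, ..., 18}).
a · b ≡ 5·x^2 + 15·x + 15 (mod f(x))

Multiply as integer polynomials: a · b = 15·x^4 + 96·x^3 + 201·x^2 + 150·x + 33. Reducing coefficients mod 19: a · b ≡ 15·x^4 + x^3 + 11·x^2 + 17·x + 14. Now divide by f(x) = x^3 + 11·x^2 + 13·x + 8 in F_19[x], eliminating the leading term at each step:
  leading term 15·x^4: subtract (15·x)·f(x) = 15·x^4 + 13·x^3 + 5·x^2 + 6·x, leaving 7·x^3 + 6·x^2 + 11·x + 14 (coefficients mod 19)
  leading term 7·x^3: subtract (7)·f(x) = 7·x^3 + x^2 + 15·x + 18, leaving 5·x^2 + 15·x + 15 (coefficients mod 19)
The degree is now < 3, so this is the remainder. Hence a · b ≡ 5·x^2 + 15·x + 15 in F_19[x]/(f).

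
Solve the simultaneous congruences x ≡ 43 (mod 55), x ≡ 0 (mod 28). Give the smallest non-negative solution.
The moduli 55, 28 are pairwise coprime, so by the CRT there is a unique solution mod 55·28 = 1540.
Solve by successive substitution. Start with x ≡ 43 (mod 55).
  Combine with x ≡ 0 (mod 28): write x = 43 + 55·t and require 43 + 55·t ≡ 0 (mod 28), i.e. 55·t ≡ 0 − 43 ≡ 13 (mod 28). Since 55^(−1) ≡ 27 (mod 28) (55 ≡ 27 (mod 28)), t ≡ 27·13 ≡ 15 (mod 28). So x ≡ 43 + 55·15 = 868 (mod 1540).
Unique solution in [0, 1540): x = 868.

Final answer: x ≡ 868 (mod 1540); the representative in [0, 1540) is 868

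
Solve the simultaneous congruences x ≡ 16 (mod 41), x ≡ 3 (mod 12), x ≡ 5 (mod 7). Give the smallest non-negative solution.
The moduli 41, 12, 7 are pairwise coprime, so by the CRT there is a unique solution mod 41·12·7 = 3444.
Solve by successive substitution. Start with x ≡ 16 (mod 41).
  Combine with x ≡ 3 (mod 12): write x = 16 + 41·t and require 16 + 41·t ≡ 3 (mod 12), i.e. 41·t ≡ 3 − 16 ≡ 11 (mod 12). Since 41^(−1) ≡ 5 (mod 12) (41 ≡ 5 (mod 12)), t ≡ 5·11 ≡ 7 (mod 12). So x ≡ 16 + 41·7 = 303 (mod 492).
  Combine with x ≡ 5 (mod 7): write x = 303 + 492·t and require 303 + 492·t ≡ 5 (mod 7), i.e. 492·t ≡ 5 − 303 ≡ 3 (mod 7). Since 492^(−1) ≡ 4 (mod 7) (492 ≡ 2 (mod 7)), t ≡ 4·3 ≡ 5 (mod 7). So x ≡ 303 + 492·5 = 2763 (mod 3444).
Unique solution in [0, 3444): x = 2763.

Final answer: x ≡ 2763 (mod 3444); the representative in [0, 3444) is 2763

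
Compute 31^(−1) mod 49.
31^(−1) ≡ 19 (mod 49)

Apply the extended Euclidean algorithm to (49, 31), tracking rows (r, s, t) with s·49 + t·31 = r. Each division r_prev = q·r_cur + r_new produces the new row as (previous row) − q·(current row):
  row A: (49, 1, 0)   [1·49 + 0·31 = 49]
  row B: (31, 0, 1)   [0·49 + 1·31 = 31]
  49 = 1·31 + 18   → row C = row A − 1·row B = (18, 1, −1)   [check: 1·49 − 1·31 = 18]
  31 = 1·18 + 13   → row D = row B − 1·row C = (13, −1, 2)   [check: −1·49 + 2·31 = 13]
  18 = 1·13 + 5   → row E = row C − 1·row D = (5, 2, −3)   [check: 2·49 − 3·31 = 5]
  13 = 2·5 + 3   → row F = row D − 2·row E = (3, −5, 8)   [check: −5·49 + 8·31 = 3]
  5 = 1·3 + 2   → row G = row E − 1·row F = (2, 7, −11)   [check: 7·49 − 11·31 = 2]
  3 = 1·2 + 1   → row H = row F − 1·row G = (1, −12, 19)   [check: −12·49 + 19·31 = 1]
  2 = 2·1 + 0   → remainder 0, stop. gcd = 1 (last nonzero row H).
The gcd is 1, so 31 is invertible mod 49. The last nonzero row gives −12·49 + 19·31 = 1, so t = 19. So 31^(−1) ≡ 19 (mod 49). Verify: 31 · 19 = 589 ≡ 1 (mod 49). ✓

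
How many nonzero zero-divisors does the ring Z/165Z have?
Z/165Z has 84 nonzero zero-divisors

In Z/165Z each nonzero element is either a unit (gcd with 165 is 1) or a zero-divisor (gcd > 1). The number of units is φ(165): factorise 165 = 3 · 5 · 11, so φ(165) = (3 − 1) · (5 − 1) · (11 − 1) = 2 · 4 · 10 = 80. The nonzero elements number 165 − 1 = 164. Hence the nonzero zero-divisors number 164 − 80 = 84.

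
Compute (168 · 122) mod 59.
Reduce the factors first: 168 ≡ 50, 122 ≡ 4 (mod 59), so 168 · 122 ≡ 50 · 4 (mod 59). 50 · 4 = 200. Dividing by 59: 200 = 3·59 + 23. So (168 · 122) mod 59 = 23.

Final answer: 23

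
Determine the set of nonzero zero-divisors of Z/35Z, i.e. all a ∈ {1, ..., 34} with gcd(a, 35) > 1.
An element a ∈ Z/35Z (with a ≠ 0) is a zero-divisor iff gcd(a, 35) > 1 (because a is a unit precisely when gcd(a, n) = 1, and in Z/nZ every nonzero, non-unit element is a zero-divisor). Scan a = 1, ..., 34 and keep those with gcd(a, 35) > 1:
  gcd(5, 35) = 5, gcd(7, 35) = 7, gcd(10, 35) = 5, gcd(14, 35) = 7, gcd(15, 35) = 5, gcd(20, 35) = 5, gcd(21, 35) = 7, gcd(25, 35) = 5, gcd(28, 35) = 7, gcd(30, 35) = 5.
All other a ∈ {1, ..., 34} have gcd(a, 35) = 1 and are units. So the nonzero zero-divisors are exactly the 10 values of a appearing in this scan.

Final answer: nonzero zero-divisors of Z/35Z = {5, 7, 10, 14, 15, 20, 21, 25, 28, 30}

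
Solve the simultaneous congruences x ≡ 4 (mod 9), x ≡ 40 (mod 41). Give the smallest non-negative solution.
x ≡ 40 (mod 369); the representative in [0, 369) is 40

The moduli 9, 41 are pairwise coprime, so by the CRT there is a unique solution mod 9·41 = 369.
Solve by successive substitution. Start with x ≡ 4 (mod 9).
  Combine with x ≡ 40 (mod 41): write x = 4 + 9·t and require 4 + 9·t ≡ 40 (mod 41), i.e. 9·t ≡ 40 − 4 ≡ 36 (mod 41). Since 9^(−1) ≡ 32 (mod 41), t ≡ 32·36 ≡ 4 (mod 41). So x ≡ 4 + 9·4 = 40 (mod 369).
Unique solution in [0, 369): x = 40.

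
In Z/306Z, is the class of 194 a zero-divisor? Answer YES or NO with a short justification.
YES

gcd(194, 306) = 2 > 1, so 194 is not a unit in Z/306Z. In Z/nZ every nonzero non-unit is a zero-divisor: explicitly, take b = 306/gcd = 153 ≠ 0 (mod 306); then 194·153 = 29682 = 97·306, i.e. 194·153 ≡ 0 (mod 306). So 194 is a zero-divisor.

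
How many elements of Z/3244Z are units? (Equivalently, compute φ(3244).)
An element a ∈ Z/3244Z is a unit iff gcd(a, 3244) = 1, so the number of units is φ(3244). φ is multiplicative, with φ(p^e) = p^e − p^(e−1). Factorise 3244 = 2^2 · 811. Then
  φ(3244) = (2^2 − 2^1) · (811 − 1) = 2 · 810 = 1620.

Final answer: Z/3244Z has φ(3244) = 1620 units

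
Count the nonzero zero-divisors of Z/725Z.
Z/725Z has 164 nonzero zero-divisors

In Z/725Z each nonzero element is either a unit (gcd with 725 is 1) or a zero-divisor (gcd > 1). The number of units is φ(725): factorise 725 = 5^2 · 29, so φ(725) = (5^2 − 5^1) · (29 − 1) = 20 · 28 = 560. The nonzero elements number 725 − 1 = 724. Hence the nonzero zero-divisors number 724 − 560 = 164.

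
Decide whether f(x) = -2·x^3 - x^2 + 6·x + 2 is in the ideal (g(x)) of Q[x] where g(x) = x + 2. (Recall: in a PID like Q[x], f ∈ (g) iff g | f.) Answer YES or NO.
NO

In Q[x] the ideal (g) consists of all multiples of g, so f ∈ (g) iff g | f, i.e. iff the remainder of f on division by g is 0. Divide f by g (g is monic, so eliminate the leading term of the running remainder at each step):
  leading term -2·x^3: subtract (-2·x^2)·g(x) = -2·x^3 - 4·x^2, leaving 3·x^2 + 6·x + 2
  leading term 3·x^2: subtract (3·x)·g(x) = 3·x^2 + 6·x, leaving 2
The remainder r(x) = 2 ≠ 0 (and deg r < deg g), so g ∤ f, i.e. f ∉ (g).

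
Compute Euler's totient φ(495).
φ(495) = 240

φ is multiplicative, with φ(p^e) = p^e − p^(e−1). Factorise 495 = 3^2 · 5 · 11. Then
  φ(495) = (3^2 − 3^1) · (5 − 1) · (11 − 1) = 6 · 4 · 10 = 240.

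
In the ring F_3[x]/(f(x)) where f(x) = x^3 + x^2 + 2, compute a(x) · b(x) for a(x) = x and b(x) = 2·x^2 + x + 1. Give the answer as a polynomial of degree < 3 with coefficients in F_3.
Multiply as integer polynomials: a · b = 2·x^3 + x^2 + x. Reducing coefficients mod 3: a · b ≡ 2·x^3 + x^2 + x. Now divide by f(x) = x^3 + x^2 + 2 in F_3[x], eliminating the leading term at each step:
  leading term 2·x^3: subtract (2)·f(x) = 2·x^3 + 2·x^2 + 1, leaving 2·x^2 + x + 2 (coefficients mod 3)
The degree is now < 3, so this is the remainder. Hence a · b ≡ 2·x^2 + x + 2 in F_3[x]/(f).

Final answer: a · b ≡ 2·x^2 + x + 2 (mod f(x))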